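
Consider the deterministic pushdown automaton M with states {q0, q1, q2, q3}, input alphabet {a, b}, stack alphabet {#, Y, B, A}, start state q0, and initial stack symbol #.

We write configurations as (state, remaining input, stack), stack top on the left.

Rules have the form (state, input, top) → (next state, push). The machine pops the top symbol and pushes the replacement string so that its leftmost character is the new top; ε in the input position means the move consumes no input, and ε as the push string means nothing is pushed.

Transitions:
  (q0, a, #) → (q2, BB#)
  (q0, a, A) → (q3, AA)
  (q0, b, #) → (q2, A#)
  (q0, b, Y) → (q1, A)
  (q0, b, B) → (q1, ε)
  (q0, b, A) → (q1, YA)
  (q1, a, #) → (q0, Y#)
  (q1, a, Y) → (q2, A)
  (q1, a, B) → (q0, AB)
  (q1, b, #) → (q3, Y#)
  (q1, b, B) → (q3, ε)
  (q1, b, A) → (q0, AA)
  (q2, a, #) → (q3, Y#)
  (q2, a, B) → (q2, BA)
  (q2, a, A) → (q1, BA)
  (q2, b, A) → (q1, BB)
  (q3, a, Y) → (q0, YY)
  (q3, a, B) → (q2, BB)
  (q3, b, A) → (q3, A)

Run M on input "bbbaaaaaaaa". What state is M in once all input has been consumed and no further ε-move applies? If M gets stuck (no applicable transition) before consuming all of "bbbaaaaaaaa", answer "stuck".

(q0, bbbaaaaaaaa, #)
  read b, top #: go to q2, push A# → (q2, bbaaaaaaaa, A#)
  read b, top A: go to q1, push BB → (q1, baaaaaaaa, BB#)
  read b, top B: go to q3, push ε → (q3, aaaaaaaa, B#)
  read a, top B: go to q2, push BB → (q2, aaaaaaa, BB#)
  read a, top B: go to q2, push BA → (q2, aaaaaa, BAB#)
  read a, top B: go to q2, push BA → (q2, aaaaa, BAAB#)
  read a, top B: go to q2, push BA → (q2, aaaa, BAAAB#)
  read a, top B: go to q2, push BA → (q2, aaa, BAAAAB#)
  read a, top B: go to q2, push BA → (q2, aa, BAAAAAB#)
  read a, top B: go to q2, push BA → (q2, a, BAAAAAAB#)
  read a, top B: go to q2, push BA → (q2, ε, BAAAAAAAB#)
All input consumed; M is in state q2.

q2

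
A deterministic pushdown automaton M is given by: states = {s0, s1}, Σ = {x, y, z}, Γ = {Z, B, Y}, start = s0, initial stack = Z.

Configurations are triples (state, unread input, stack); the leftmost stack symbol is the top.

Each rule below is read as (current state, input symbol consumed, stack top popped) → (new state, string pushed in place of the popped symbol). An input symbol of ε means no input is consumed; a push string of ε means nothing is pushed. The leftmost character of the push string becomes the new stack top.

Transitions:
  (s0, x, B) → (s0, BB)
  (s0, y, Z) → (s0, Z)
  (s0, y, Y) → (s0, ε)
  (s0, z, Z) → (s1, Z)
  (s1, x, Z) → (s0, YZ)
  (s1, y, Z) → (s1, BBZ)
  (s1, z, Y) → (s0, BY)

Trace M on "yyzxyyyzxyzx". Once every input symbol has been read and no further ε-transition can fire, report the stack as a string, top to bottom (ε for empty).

(s0, yyzxyyyzxyzx, Z)
  read y, top Z: go to s0, push Z → (s0, yzxyyyzxyzx, Z)
  read y, top Z: go to s0, push Z → (s0, zxyyyzxyzx, Z)
  read z, top Z: go to s1, push Z → (s1, xyyyzxyzx, Z)
  read x, top Z: go to s0, push YZ → (s0, yyyzxyzx, YZ)
  read y, top Y: go to s0, push ε → (s0, yyzxyzx, Z)
  read y, top Z: go to s0, push Z → (s0, yzxyzx, Z)
  read y, top Z: go to s0, push Z → (s0, zxyzx, Z)
  read z, top Z: go to s1, push Z → (s1, xyzx, Z)
  read x, top Z: go to s0, push YZ → (s0, yzx, YZ)
  read y, top Y: go to s0, push ε → (s0, zx, Z)
  read z, top Z: go to s1, push Z → (s1, x, Z)
  read x, top Z: go to s0, push YZ → (s0, ε, YZ)
All input consumed in state s0 with stack YZ.

YZ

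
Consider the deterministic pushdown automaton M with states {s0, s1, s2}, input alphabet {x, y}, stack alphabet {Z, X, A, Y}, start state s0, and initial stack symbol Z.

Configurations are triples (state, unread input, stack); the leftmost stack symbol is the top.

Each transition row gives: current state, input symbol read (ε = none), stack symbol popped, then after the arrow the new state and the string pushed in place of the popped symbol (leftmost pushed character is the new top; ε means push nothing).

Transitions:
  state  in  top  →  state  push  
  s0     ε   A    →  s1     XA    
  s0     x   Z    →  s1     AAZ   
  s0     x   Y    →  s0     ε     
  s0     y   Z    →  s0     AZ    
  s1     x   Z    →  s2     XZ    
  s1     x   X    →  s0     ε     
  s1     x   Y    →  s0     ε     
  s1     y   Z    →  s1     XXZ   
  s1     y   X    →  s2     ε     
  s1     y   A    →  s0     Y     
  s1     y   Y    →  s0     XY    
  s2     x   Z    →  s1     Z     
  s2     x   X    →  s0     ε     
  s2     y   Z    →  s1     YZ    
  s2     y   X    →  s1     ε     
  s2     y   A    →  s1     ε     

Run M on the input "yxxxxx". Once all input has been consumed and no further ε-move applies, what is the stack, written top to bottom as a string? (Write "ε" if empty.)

(s0, yxxxxx, Z) ⊢ (s0, xxxxx, AZ) ⊢ (s1, xxxxx, XAZ) ⊢ (s0, xxxx, AZ) ⊢ (s1, xxxx, XAZ) ⊢ (s0, xxx, AZ) ⊢ (s1, xxx, XAZ) ⊢ (s0, xx, AZ) ⊢ (s1, xx, XAZ) ⊢ (s0, x, AZ) ⊢ (s1, x, XAZ) ⊢ (s0, ε, AZ) ⊢ (s1, ε, XAZ)
All input consumed in state s1 with stack XAZ.

XAZ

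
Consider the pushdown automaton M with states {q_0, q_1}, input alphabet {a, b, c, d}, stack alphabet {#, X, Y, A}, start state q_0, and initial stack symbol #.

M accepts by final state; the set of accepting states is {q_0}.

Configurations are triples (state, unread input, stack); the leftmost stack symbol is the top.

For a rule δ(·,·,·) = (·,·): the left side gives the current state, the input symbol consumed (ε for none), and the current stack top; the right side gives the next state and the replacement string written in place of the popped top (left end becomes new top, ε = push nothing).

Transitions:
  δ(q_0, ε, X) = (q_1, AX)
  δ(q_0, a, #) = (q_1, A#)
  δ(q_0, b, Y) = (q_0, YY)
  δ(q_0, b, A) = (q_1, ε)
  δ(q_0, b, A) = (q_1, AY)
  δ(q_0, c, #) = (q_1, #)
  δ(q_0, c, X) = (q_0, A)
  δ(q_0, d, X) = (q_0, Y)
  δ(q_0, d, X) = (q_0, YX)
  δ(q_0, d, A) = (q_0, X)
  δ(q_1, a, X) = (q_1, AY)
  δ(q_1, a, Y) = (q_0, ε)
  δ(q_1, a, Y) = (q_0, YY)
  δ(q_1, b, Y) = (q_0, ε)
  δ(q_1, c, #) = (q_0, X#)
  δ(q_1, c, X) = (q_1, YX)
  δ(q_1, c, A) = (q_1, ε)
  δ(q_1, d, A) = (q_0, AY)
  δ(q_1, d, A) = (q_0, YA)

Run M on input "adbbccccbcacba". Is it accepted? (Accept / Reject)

No computation consumes all input and reaches a final state.

Reject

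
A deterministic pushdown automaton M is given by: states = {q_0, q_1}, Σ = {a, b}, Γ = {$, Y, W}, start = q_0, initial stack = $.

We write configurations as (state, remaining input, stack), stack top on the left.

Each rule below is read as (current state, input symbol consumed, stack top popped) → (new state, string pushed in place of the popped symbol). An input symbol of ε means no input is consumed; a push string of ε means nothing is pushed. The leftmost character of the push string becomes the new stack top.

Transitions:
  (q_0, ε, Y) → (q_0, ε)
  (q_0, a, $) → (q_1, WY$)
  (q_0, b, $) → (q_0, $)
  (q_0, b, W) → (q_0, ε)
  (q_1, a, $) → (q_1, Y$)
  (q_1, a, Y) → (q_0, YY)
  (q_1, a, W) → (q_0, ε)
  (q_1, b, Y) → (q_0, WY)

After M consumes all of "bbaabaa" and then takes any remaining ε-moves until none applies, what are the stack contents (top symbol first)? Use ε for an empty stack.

(q_0, bbaabaa, $)
  read b, top $: go to q_0, push $ → (q_0, baabaa, $)
  read b, top $: go to q_0, push $ → (q_0, aabaa, $)
  read a, top $: go to q_1, push WY$ → (q_1, abaa, WY$)
  read a, top W: go to q_0, push ε → (q_0, baa, Y$)
  ε-move, top Y: go to q_0, push ε → (q_0, baa, $)
  read b, top $: go to q_0, push $ → (q_0, aa, $)
  read a, top $: go to q_1, push WY$ → (q_1, a, WY$)
  read a, top W: go to q_0, push ε → (q_0, ε, Y$)
  ε-move, top Y: go to q_0, push ε → (q_0, ε, $)
All input consumed in state q_0 with stack $.

$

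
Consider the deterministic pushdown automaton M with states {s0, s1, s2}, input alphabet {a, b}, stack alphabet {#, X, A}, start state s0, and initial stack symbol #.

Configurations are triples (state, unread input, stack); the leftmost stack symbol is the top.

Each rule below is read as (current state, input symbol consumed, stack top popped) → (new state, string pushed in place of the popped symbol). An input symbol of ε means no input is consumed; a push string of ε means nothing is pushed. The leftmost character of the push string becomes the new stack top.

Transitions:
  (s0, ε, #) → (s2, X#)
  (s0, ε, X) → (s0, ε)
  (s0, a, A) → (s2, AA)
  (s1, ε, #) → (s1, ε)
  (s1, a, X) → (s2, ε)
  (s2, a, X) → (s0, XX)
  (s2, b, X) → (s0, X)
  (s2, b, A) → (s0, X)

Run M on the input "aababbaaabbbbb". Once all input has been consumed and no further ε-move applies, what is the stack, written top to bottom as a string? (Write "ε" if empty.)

X#

(s0, aababbaaabbbbb, #)
  ε-move, top #: go to s2, push X# → (s2, aababbaaabbbbb, X#)
  read a, top X: go to s0, push XX → (s0, ababbaaabbbbb, XX#)
  ε-move, top X: go to s0, push ε → (s0, ababbaaabbbbb, X#)
  ε-move, top X: go to s0, push ε → (s0, ababbaaabbbbb, #)
  ε-move, top #: go to s2, push X# → (s2, ababbaaabbbbb, X#)
  read a, top X: go to s0, push XX → (s0, babbaaabbbbb, XX#)
  ε-move, top X: go to s0, push ε → (s0, babbaaabbbbb, X#)
  ε-move, top X: go to s0, push ε → (s0, babbaaabbbbb, #)
  ε-move, top #: go to s2, push X# → (s2, babbaaabbbbb, X#)
  read b, top X: go to s0, push X → (s0, abbaaabbbbb, X#)
  ε-move, top X: go to s0, push ε → (s0, abbaaabbbbb, #)
  ε-move, top #: go to s2, push X# → (s2, abbaaabbbbb, X#)
  read a, top X: go to s0, push XX → (s0, bbaaabbbbb, XX#)
  ε-move, top X: go to s0, push ε → (s0, bbaaabbbbb, X#)
  ε-move, top X: go to s0, push ε → (s0, bbaaabbbbb, #)
  ε-move, top #: go to s2, push X# → (s2, bbaaabbbbb, X#)
  read b, top X: go to s0, push X → (s0, baaabbbbb, X#)
  ε-move, top X: go to s0, push ε → (s0, baaabbbbb, #)
  ε-move, top #: go to s2, push X# → (s2, baaabbbbb, X#)
  read b, top X: go to s0, push X → (s0, aaabbbbb, X#)
  ε-move, top X: go to s0, push ε → (s0, aaabbbbb, #)
  ε-move, top #: go to s2, push X# → (s2, aaabbbbb, X#)
  read a, top X: go to s0, push XX → (s0, aabbbbb, XX#)
  ε-move, top X: go to s0, push ε → (s0, aabbbbb, X#)
  ε-move, top X: go to s0, push ε → (s0, aabbbbb, #)
  ε-move, top #: go to s2, push X# → (s2, aabbbbb, X#)
  read a, top X: go to s0, push XX → (s0, abbbbb, XX#)
  ε-move, top X: go to s0, push ε → (s0, abbbbb, X#)
  ε-move, top X: go to s0, push ε → (s0, abbbbb, #)
  ε-move, top #: go to s2, push X# → (s2, abbbbb, X#)
  read a, top X: go to s0, push XX → (s0, bbbbb, XX#)
  ε-move, top X: go to s0, push ε → (s0, bbbbb, X#)
  ε-move, top X: go to s0, push ε → (s0, bbbbb, #)
  ε-move, top #: go to s2, push X# → (s2, bbbbb, X#)
  read b, top X: go to s0, push X → (s0, bbbb, X#)
  ε-move, top X: go to s0, push ε → (s0, bbbb, #)
  ε-move, top #: go to s2, push X# → (s2, bbbb, X#)
  read b, top X: go to s0, push X → (s0, bbb, X#)
  ε-move, top X: go to s0, push ε → (s0, bbb, #)
  ε-move, top #: go to s2, push X# → (s2, bbb, X#)
  read b, top X: go to s0, push X → (s0, bb, X#)
  ε-move, top X: go to s0, push ε → (s0, bb, #)
  ε-move, top #: go to s2, push X# → (s2, bb, X#)
  read b, top X: go to s0, push X → (s0, b, X#)
  ε-move, top X: go to s0, push ε → (s0, b, #)
  ε-move, top #: go to s2, push X# → (s2, b, X#)
  read b, top X: go to s0, push X → (s0, ε, X#)
  ε-move, top X: go to s0, push ε → (s0, ε, #)
  ε-move, top #: go to s2, push X# → (s2, ε, X#)
All input consumed in state s2 with stack X#.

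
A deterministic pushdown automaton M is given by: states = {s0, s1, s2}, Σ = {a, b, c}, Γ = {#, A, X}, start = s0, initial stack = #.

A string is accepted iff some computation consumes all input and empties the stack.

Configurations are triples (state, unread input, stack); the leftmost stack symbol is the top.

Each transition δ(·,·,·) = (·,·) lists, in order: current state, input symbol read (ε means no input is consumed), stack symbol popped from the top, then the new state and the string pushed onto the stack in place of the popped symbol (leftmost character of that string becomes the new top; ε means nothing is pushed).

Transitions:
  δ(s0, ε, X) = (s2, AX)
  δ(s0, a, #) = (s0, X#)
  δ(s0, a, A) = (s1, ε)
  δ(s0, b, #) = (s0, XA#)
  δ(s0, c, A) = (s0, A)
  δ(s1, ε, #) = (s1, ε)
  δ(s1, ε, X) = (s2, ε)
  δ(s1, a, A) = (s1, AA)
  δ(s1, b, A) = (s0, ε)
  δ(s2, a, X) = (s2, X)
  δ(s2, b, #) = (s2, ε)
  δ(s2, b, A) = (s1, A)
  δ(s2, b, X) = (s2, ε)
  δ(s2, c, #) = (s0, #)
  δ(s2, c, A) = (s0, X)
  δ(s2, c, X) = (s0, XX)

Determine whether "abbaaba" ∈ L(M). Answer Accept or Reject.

Reject

(s0, abbaaba, #)
  read a, top #: go to s0, push X# → (s0, bbaaba, X#)
  ε-move, top X: go to s2, push AX → (s2, bbaaba, AX#)
  read b, top A: go to s1, push A → (s1, baaba, AX#)
  read b, top A: go to s0, push ε → (s0, aaba, X#)
  ε-move, top X: go to s2, push AX → (s2, aaba, AX#)
No transition applies at (s2, aaba, AX#); input not fully consumed.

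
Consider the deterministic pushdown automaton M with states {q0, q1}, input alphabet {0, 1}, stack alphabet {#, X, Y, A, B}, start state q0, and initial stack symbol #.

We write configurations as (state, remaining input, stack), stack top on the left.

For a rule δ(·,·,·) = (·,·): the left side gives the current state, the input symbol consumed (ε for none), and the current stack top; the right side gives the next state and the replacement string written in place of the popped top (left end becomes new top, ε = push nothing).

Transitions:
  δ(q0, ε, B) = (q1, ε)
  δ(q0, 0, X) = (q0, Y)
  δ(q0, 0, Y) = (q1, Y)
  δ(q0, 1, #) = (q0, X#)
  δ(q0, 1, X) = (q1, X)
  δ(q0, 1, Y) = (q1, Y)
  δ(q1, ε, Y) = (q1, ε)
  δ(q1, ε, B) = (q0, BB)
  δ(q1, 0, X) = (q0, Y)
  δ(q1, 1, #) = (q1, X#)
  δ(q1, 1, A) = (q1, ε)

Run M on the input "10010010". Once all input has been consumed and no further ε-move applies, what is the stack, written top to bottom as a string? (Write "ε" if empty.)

(q0, 10010010, #) ⊢ (q0, 0010010, X#) ⊢ (q0, 010010, Y#) ⊢ (q1, 10010, Y#) ⊢ (q1, 10010, #) ⊢ (q1, 0010, X#) ⊢ (q0, 010, Y#) ⊢ (q1, 10, Y#) ⊢ (q1, 10, #) ⊢ (q1, 0, X#) ⊢ (q0, ε, Y#)
All input consumed in state q0 with stack Y#.

Y#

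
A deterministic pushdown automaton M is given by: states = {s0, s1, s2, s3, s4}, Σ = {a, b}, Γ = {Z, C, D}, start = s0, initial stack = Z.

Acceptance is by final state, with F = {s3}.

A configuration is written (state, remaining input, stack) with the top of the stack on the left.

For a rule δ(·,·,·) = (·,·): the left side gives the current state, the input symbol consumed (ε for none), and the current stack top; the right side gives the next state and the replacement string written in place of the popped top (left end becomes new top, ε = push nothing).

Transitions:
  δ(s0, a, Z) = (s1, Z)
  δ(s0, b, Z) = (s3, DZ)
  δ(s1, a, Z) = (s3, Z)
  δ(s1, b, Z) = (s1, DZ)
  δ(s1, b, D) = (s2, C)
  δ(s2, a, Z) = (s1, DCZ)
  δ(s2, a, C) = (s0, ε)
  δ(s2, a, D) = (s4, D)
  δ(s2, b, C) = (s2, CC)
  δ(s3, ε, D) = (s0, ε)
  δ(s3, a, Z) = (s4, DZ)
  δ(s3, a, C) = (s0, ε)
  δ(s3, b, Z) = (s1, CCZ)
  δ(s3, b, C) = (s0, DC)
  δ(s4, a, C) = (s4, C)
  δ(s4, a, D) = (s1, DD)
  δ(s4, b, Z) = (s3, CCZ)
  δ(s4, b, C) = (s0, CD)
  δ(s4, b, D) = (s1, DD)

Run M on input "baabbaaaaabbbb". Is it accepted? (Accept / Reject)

Reject

(s0, baabbaaaaabbbb, Z)
  read b, top Z: go to s3, push DZ → (s3, aabbaaaaabbbb, DZ)
  ε-move, top D: go to s0, push ε → (s0, aabbaaaaabbbb, Z)
  read a, top Z: go to s1, push Z → (s1, abbaaaaabbbb, Z)
  read a, top Z: go to s3, push Z → (s3, bbaaaaabbbb, Z)
  read b, top Z: go to s1, push CCZ → (s1, baaaaabbbb, CCZ)
No transition applies at (s1, baaaaabbbb, CCZ); input not fully consumed.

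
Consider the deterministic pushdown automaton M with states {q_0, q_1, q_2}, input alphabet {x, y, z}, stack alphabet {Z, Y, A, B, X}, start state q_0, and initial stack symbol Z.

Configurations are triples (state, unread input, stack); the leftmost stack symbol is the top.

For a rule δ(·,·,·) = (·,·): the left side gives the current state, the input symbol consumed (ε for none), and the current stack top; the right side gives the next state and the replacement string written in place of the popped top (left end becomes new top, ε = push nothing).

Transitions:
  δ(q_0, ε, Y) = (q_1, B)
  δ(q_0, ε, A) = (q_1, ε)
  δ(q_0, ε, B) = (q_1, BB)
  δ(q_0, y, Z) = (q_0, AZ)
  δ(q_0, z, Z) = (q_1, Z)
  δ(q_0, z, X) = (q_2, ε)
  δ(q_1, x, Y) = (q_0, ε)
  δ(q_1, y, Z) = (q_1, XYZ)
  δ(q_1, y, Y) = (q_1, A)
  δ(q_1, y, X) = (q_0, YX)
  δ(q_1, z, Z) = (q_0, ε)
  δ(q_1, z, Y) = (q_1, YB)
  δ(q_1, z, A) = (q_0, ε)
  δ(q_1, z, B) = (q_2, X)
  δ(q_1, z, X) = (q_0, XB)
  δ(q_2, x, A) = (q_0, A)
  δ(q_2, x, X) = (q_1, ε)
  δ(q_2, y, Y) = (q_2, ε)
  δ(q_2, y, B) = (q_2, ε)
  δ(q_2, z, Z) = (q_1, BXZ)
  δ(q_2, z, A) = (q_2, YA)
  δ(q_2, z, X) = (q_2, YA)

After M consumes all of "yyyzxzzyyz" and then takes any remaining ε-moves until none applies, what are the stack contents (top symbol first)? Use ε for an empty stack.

(q_0, yyyzxzzyyz, Z)
  read y, top Z: go to q_0, push AZ → (q_0, yyzxzzyyz, AZ)
  ε-move, top A: go to q_1, push ε → (q_1, yyzxzzyyz, Z)
  read y, top Z: go to q_1, push XYZ → (q_1, yzxzzyyz, XYZ)
  read y, top X: go to q_0, push YX → (q_0, zxzzyyz, YXYZ)
  ε-move, top Y: go to q_1, push B → (q_1, zxzzyyz, BXYZ)
  read z, top B: go to q_2, push X → (q_2, xzzyyz, XXYZ)
  read x, top X: go to q_1, push ε → (q_1, zzyyz, XYZ)
  read z, top X: go to q_0, push XB → (q_0, zyyz, XBYZ)
  read z, top X: go to q_2, push ε → (q_2, yyz, BYZ)
  read y, top B: go to q_2, push ε → (q_2, yz, YZ)
  read y, top Y: go to q_2, push ε → (q_2, z, Z)
  read z, top Z: go to q_1, push BXZ → (q_1, ε, BXZ)
All input consumed in state q_1 with stack BXZ.

BXZ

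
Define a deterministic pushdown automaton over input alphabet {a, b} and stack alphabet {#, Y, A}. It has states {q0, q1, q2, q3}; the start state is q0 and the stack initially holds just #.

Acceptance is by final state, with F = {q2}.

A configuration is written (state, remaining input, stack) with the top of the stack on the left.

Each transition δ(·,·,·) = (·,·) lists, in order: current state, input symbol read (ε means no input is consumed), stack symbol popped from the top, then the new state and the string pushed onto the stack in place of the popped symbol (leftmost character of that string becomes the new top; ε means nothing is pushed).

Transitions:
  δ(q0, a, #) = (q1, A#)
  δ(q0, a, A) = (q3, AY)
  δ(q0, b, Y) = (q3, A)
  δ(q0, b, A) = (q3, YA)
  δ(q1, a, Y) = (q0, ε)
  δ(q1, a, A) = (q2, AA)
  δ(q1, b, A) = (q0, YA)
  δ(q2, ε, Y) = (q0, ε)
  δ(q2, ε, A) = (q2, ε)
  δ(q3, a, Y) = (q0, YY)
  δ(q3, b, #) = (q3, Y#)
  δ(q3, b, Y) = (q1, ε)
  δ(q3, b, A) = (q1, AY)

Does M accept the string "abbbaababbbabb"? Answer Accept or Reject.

Reject

(q0, abbbaababbbabb, #) ⊢ (q1, bbbaababbbabb, A#) ⊢ (q0, bbaababbbabb, YA#) ⊢ (q3, baababbbabb, AA#) ⊢ (q1, aababbbabb, AYA#) ⊢ (q2, ababbbabb, AAYA#) ⊢ (q2, ababbbabb, AYA#) ⊢ (q2, ababbbabb, YA#) ⊢ (q0, ababbbabb, A#) ⊢ (q3, babbbabb, AY#) ⊢ (q1, abbbabb, AYY#) ⊢ (q2, bbbabb, AAYY#) ⊢ (q2, bbbabb, AYY#) ⊢ (q2, bbbabb, YY#) ⊢ (q0, bbbabb, Y#) ⊢ (q3, bbabb, A#) ⊢ (q1, babb, AY#) ⊢ (q0, abb, YAY#)
No transition applies at (q0, abb, YAY#); input not fully consumed.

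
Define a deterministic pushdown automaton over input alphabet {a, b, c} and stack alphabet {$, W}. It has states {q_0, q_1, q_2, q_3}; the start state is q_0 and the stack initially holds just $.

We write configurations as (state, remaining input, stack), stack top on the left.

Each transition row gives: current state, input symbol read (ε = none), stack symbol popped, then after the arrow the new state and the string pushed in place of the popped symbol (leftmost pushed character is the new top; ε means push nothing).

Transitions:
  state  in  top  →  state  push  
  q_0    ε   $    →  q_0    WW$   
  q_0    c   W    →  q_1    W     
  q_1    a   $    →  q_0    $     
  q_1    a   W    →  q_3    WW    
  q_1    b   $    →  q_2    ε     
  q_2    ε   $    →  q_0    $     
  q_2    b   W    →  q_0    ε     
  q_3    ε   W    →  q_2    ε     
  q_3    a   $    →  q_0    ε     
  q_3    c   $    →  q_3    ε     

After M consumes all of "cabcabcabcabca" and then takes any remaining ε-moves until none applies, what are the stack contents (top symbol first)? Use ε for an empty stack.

WW$

(q_0, cabcabcabcabca, $) ⊢ (q_0, cabcabcabcabca, WW$) ⊢ (q_1, abcabcabcabca, WW$) ⊢ (q_3, bcabcabcabca, WWW$) ⊢ (q_2, bcabcabcabca, WW$) ⊢ (q_0, cabcabcabca, W$) ⊢ (q_1, abcabcabca, W$) ⊢ (q_3, bcabcabca, WW$) ⊢ (q_2, bcabcabca, W$) ⊢ (q_0, cabcabca, $) ⊢ (q_0, cabcabca, WW$) ⊢ (q_1, abcabca, WW$) ⊢ (q_3, bcabca, WWW$) ⊢ (q_2, bcabca, WW$) ⊢ (q_0, cabca, W$) ⊢ (q_1, abca, W$) ⊢ (q_3, bca, WW$) ⊢ (q_2, bca, W$) ⊢ (q_0, ca, $) ⊢ (q_0, ca, WW$) ⊢ (q_1, a, WW$) ⊢ (q_3, ε, WWW$) ⊢ (q_2, ε, WW$)
All input consumed in state q_2 with stack WW$.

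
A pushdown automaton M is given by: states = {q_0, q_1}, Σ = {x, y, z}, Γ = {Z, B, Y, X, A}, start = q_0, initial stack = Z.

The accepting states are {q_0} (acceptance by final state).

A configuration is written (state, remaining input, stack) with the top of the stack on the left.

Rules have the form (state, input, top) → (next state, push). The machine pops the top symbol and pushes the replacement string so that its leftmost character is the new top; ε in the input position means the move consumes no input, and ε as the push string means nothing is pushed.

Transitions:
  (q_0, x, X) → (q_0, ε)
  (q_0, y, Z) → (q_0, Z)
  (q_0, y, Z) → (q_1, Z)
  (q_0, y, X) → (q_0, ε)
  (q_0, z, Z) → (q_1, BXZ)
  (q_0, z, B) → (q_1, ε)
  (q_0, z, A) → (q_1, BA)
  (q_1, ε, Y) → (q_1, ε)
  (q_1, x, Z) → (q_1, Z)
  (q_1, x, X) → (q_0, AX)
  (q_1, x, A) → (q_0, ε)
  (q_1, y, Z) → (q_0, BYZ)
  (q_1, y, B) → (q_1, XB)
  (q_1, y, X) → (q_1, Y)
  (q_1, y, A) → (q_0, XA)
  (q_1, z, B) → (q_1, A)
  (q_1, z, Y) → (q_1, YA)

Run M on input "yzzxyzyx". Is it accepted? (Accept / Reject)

Accept

One accepting computation: (q_0, yzzxyzyx, Z) ⊢ (q_0, zzxyzyx, Z) ⊢ (q_1, zxyzyx, BXZ) ⊢ (q_1, xyzyx, AXZ) ⊢ (q_0, yzyx, XZ) ⊢ (q_0, zyx, Z) ⊢ (q_1, yx, BXZ) ⊢ (q_1, x, XBXZ) ⊢ (q_0, ε, AXBXZ)
All input consumed and state q_0 ∈ F.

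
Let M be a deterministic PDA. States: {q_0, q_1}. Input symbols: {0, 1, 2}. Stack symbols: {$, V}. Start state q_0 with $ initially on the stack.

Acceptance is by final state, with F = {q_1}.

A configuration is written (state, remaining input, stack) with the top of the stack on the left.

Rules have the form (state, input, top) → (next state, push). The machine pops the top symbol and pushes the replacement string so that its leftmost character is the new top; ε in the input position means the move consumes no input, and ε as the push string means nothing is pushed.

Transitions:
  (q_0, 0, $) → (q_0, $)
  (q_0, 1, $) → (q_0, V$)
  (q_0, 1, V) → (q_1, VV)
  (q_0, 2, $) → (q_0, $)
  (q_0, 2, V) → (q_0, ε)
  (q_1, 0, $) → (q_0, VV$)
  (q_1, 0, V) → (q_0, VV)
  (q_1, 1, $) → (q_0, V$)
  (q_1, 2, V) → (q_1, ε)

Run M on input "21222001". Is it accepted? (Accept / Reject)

(q_0, 21222001, $)
  read 2, top $: go to q_0, push $ → (q_0, 1222001, $)
  read 1, top $: go to q_0, push V$ → (q_0, 222001, V$)
  read 2, top V: go to q_0, push ε → (q_0, 22001, $)
  read 2, top $: go to q_0, push $ → (q_0, 2001, $)
  read 2, top $: go to q_0, push $ → (q_0, 001, $)
  read 0, top $: go to q_0, push $ → (q_0, 01, $)
  read 0, top $: go to q_0, push $ → (q_0, 1, $)
  read 1, top $: go to q_0, push V$ → (q_0, ε, V$)
All input consumed; state q_0 ∉ F and no further ε-move applies.

Reject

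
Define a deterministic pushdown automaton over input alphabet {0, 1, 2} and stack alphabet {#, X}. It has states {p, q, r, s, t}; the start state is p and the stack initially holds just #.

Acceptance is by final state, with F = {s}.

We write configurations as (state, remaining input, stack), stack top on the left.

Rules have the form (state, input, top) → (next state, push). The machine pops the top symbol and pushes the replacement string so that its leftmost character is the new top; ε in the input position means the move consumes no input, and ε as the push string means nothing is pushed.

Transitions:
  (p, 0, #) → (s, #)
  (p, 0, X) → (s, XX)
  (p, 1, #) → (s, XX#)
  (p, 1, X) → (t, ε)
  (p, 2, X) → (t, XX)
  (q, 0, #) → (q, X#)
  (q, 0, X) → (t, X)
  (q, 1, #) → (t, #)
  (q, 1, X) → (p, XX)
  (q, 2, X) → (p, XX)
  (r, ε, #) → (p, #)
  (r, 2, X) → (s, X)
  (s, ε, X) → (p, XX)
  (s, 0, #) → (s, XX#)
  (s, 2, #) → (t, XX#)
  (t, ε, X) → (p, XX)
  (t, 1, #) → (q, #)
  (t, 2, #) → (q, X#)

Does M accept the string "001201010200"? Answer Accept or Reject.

Accept

(p, 001201010200, #)
  read 0, top #: go to s, push # → (s, 01201010200, #)
  read 0, top #: go to s, push XX# → (s, 1201010200, XX#)
  ε-move, top X: go to p, push XX → (p, 1201010200, XXX#)
  read 1, top X: go to t, push ε → (t, 201010200, XX#)
  ε-move, top X: go to p, push XX → (p, 201010200, XXX#)
  read 2, top X: go to t, push XX → (t, 01010200, XXXX#)
  ε-move, top X: go to p, push XX → (p, 01010200, XXXXX#)
  read 0, top X: go to s, push XX → (s, 1010200, XXXXXX#)
  ε-move, top X: go to p, push XX → (p, 1010200, XXXXXXX#)
  read 1, top X: go to t, push ε → (t, 010200, XXXXXX#)
  ε-move, top X: go to p, push XX → (p, 010200, XXXXXXX#)
  read 0, top X: go to s, push XX → (s, 10200, XXXXXXXX#)
  ε-move, top X: go to p, push XX → (p, 10200, XXXXXXXXX#)
  read 1, top X: go to t, push ε → (t, 0200, XXXXXXXX#)
  ε-move, top X: go to p, push XX → (p, 0200, XXXXXXXXX#)
  read 0, top X: go to s, push XX → (s, 200, XXXXXXXXXX#)
  ε-move, top X: go to p, push XX → (p, 200, XXXXXXXXXXX#)
  read 2, top X: go to t, push XX → (t, 00, XXXXXXXXXXXX#)
  ε-move, top X: go to p, push XX → (p, 00, XXXXXXXXXXXXX#)
  read 0, top X: go to s, push XX → (s, 0, XXXXXXXXXXXXXX#)
  ε-move, top X: go to p, push XX → (p, 0, XXXXXXXXXXXXXXX#)
  read 0, top X: go to s, push XX → (s, ε, XXXXXXXXXXXXXXXX#)
All input consumed; state s ∈ F.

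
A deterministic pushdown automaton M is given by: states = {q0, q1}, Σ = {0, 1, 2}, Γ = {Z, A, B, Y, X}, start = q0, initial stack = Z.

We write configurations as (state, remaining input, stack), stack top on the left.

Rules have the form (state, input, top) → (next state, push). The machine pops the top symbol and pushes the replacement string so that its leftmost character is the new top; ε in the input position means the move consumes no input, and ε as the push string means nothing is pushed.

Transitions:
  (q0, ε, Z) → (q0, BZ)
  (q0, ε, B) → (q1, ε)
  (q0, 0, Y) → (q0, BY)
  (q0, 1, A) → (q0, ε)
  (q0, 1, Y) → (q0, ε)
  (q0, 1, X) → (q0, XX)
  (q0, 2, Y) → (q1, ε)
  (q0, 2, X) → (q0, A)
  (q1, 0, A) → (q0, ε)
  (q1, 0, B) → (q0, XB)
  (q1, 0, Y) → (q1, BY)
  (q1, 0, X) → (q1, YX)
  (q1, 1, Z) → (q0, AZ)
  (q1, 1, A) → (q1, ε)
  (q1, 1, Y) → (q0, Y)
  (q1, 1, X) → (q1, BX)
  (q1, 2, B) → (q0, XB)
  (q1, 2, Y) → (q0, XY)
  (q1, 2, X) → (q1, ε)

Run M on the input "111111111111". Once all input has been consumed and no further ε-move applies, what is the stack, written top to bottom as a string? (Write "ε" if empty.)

Z

(q0, 111111111111, Z) ⊢ (q0, 111111111111, BZ) ⊢ (q1, 111111111111, Z) ⊢ (q0, 11111111111, AZ) ⊢ (q0, 1111111111, Z) ⊢ (q0, 1111111111, BZ) ⊢ (q1, 1111111111, Z) ⊢ (q0, 111111111, AZ) ⊢ (q0, 11111111, Z) ⊢ (q0, 11111111, BZ) ⊢ (q1, 11111111, Z) ⊢ (q0, 1111111, AZ) ⊢ (q0, 111111, Z) ⊢ (q0, 111111, BZ) ⊢ (q1, 111111, Z) ⊢ (q0, 11111, AZ) ⊢ (q0, 1111, Z) ⊢ (q0, 1111, BZ) ⊢ (q1, 1111, Z) ⊢ (q0, 111, AZ) ⊢ (q0, 11, Z) ⊢ (q0, 11, BZ) ⊢ (q1, 11, Z) ⊢ (q0, 1, AZ) ⊢ (q0, ε, Z) ⊢ (q0, ε, BZ) ⊢ (q1, ε, Z)
All input consumed in state q1 with stack Z.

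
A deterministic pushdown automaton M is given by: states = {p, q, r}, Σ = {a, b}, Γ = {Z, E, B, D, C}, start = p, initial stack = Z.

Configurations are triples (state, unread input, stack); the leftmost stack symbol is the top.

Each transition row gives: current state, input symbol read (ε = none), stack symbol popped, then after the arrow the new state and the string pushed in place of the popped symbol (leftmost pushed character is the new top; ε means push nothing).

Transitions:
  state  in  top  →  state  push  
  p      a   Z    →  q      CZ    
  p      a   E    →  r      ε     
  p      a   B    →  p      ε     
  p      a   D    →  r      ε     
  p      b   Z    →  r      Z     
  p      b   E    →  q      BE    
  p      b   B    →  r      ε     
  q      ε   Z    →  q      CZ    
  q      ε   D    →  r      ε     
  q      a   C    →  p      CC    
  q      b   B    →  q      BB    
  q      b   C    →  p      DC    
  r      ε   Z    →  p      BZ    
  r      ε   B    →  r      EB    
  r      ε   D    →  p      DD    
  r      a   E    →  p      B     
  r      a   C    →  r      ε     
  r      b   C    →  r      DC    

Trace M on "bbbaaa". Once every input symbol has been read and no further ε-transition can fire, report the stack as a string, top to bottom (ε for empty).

CCZ

(p, bbbaaa, Z)
  read b, top Z: go to r, push Z → (r, bbaaa, Z)
  ε-move, top Z: go to p, push BZ → (p, bbaaa, BZ)
  read b, top B: go to r, push ε → (r, baaa, Z)
  ε-move, top Z: go to p, push BZ → (p, baaa, BZ)
  read b, top B: go to r, push ε → (r, aaa, Z)
  ε-move, top Z: go to p, push BZ → (p, aaa, BZ)
  read a, top B: go to p, push ε → (p, aa, Z)
  read a, top Z: go to q, push CZ → (q, a, CZ)
  read a, top C: go to p, push CC → (p, ε, CCZ)
All input consumed in state p with stack CCZ.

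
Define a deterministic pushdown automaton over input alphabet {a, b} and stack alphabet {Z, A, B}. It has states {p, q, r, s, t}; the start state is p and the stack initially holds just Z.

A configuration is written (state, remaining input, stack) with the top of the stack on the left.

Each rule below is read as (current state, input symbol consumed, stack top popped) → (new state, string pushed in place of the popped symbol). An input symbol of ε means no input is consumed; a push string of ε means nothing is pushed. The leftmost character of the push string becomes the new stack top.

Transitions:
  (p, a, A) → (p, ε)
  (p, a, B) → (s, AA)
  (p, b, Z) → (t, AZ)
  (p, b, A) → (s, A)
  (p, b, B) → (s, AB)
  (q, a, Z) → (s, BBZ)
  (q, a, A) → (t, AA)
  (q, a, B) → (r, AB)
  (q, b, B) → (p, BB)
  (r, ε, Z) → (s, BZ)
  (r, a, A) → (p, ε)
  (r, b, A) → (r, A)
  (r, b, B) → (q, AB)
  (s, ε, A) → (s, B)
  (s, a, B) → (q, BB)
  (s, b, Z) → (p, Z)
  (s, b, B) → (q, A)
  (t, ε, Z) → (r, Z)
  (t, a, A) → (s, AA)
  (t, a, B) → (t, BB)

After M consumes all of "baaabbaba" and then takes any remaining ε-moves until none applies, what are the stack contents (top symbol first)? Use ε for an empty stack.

(p, baaabbaba, Z)
  read b, top Z: go to t, push AZ → (t, aaabbaba, AZ)
  read a, top A: go to s, push AA → (s, aabbaba, AAZ)
  ε-move, top A: go to s, push B → (s, aabbaba, BAZ)
  read a, top B: go to q, push BB → (q, abbaba, BBAZ)
  read a, top B: go to r, push AB → (r, bbaba, ABBAZ)
  read b, top A: go to r, push A → (r, baba, ABBAZ)
  read b, top A: go to r, push A → (r, aba, ABBAZ)
  read a, top A: go to p, push ε → (p, ba, BBAZ)
  read b, top B: go to s, push AB → (s, a, ABBAZ)
  ε-move, top A: go to s, push B → (s, a, BBBAZ)
  read a, top B: go to q, push BB → (q, ε, BBBBAZ)
All input consumed in state q with stack BBBBAZ.

BBBBAZ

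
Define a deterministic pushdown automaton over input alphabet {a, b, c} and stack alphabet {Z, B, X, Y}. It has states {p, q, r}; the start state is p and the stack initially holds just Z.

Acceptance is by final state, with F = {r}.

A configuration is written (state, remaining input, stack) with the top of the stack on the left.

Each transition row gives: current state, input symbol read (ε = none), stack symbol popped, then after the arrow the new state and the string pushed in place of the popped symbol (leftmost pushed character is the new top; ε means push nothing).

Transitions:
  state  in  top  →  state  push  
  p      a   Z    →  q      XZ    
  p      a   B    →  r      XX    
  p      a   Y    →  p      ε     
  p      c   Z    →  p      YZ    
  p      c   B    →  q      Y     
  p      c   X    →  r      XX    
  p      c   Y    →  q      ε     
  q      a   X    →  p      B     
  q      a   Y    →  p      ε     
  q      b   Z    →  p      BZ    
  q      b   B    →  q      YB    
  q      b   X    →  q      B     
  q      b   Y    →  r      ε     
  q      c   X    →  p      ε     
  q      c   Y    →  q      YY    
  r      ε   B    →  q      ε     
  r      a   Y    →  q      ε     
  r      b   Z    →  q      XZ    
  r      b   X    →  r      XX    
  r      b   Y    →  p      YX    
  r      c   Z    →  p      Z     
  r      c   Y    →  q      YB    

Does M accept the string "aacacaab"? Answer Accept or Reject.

Reject

(p, aacacaab, Z)
  read a, top Z: go to q, push XZ → (q, acacaab, XZ)
  read a, top X: go to p, push B → (p, cacaab, BZ)
  read c, top B: go to q, push Y → (q, acaab, YZ)
  read a, top Y: go to p, push ε → (p, caab, Z)
  read c, top Z: go to p, push YZ → (p, aab, YZ)
  read a, top Y: go to p, push ε → (p, ab, Z)
  read a, top Z: go to q, push XZ → (q, b, XZ)
  read b, top X: go to q, push B → (q, ε, BZ)
All input consumed; state q ∉ F and no further ε-move applies.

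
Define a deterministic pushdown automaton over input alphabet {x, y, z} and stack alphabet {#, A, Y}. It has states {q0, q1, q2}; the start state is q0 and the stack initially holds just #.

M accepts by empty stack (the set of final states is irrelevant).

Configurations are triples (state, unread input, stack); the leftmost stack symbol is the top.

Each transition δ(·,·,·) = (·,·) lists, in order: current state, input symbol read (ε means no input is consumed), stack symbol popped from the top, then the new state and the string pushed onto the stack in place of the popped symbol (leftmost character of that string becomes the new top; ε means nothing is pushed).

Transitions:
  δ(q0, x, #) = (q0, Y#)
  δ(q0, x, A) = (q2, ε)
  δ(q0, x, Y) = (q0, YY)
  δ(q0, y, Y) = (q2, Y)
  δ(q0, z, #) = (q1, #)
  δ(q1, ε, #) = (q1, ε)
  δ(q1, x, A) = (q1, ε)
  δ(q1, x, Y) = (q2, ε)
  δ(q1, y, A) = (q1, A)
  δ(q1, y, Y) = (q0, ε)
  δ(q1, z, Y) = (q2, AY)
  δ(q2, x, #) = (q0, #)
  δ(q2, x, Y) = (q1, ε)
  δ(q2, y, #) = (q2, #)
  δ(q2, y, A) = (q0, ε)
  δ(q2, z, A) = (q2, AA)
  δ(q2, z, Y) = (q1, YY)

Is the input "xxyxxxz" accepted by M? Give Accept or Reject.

(q0, xxyxxxz, #)
  read x, top #: go to q0, push Y# → (q0, xyxxxz, Y#)
  read x, top Y: go to q0, push YY → (q0, yxxxz, YY#)
  read y, top Y: go to q2, push Y → (q2, xxxz, YY#)
  read x, top Y: go to q1, push ε → (q1, xxz, Y#)
  read x, top Y: go to q2, push ε → (q2, xz, #)
  read x, top #: go to q0, push # → (q0, z, #)
  read z, top #: go to q1, push # → (q1, ε, #)
  ε-move, top #: go to q1, push ε → (q1, ε, ε)
All input consumed and the stack is empty.

Accept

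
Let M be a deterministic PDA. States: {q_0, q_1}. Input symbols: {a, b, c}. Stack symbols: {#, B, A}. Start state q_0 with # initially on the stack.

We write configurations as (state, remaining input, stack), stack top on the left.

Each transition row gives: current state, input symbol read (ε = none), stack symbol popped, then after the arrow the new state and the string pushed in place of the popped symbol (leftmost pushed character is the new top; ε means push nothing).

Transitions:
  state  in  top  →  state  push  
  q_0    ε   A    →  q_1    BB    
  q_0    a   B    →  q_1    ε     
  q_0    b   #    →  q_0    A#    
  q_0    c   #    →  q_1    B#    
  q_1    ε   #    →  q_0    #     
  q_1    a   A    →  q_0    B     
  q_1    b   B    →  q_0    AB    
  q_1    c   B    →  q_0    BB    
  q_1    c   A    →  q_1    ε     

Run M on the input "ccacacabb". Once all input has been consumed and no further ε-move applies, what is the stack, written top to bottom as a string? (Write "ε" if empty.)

(q_0, ccacacabb, #) ⊢ (q_1, cacacabb, B#) ⊢ (q_0, acacabb, BB#) ⊢ (q_1, cacabb, B#) ⊢ (q_0, acabb, BB#) ⊢ (q_1, cabb, B#) ⊢ (q_0, abb, BB#) ⊢ (q_1, bb, B#) ⊢ (q_0, b, AB#) ⊢ (q_1, b, BBB#) ⊢ (q_0, ε, ABBB#) ⊢ (q_1, ε, BBBBB#)
All input consumed in state q_1 with stack BBBBB#.

BBBBB#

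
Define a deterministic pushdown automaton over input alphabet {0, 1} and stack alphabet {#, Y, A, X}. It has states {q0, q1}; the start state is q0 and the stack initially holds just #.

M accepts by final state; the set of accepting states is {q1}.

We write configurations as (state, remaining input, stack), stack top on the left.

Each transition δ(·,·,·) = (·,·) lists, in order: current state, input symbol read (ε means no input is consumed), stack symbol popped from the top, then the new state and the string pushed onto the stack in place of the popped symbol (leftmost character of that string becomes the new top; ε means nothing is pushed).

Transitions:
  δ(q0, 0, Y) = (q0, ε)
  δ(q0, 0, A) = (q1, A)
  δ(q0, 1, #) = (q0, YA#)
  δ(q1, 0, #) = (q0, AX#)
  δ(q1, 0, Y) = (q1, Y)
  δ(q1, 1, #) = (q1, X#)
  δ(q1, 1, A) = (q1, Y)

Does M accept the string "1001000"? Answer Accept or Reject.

(q0, 1001000, #)
  read 1, top #: go to q0, push YA# → (q0, 001000, YA#)
  read 0, top Y: go to q0, push ε → (q0, 01000, A#)
  read 0, top A: go to q1, push A → (q1, 1000, A#)
  read 1, top A: go to q1, push Y → (q1, 000, Y#)
  read 0, top Y: go to q1, push Y → (q1, 00, Y#)
  read 0, top Y: go to q1, push Y → (q1, 0, Y#)
  read 0, top Y: go to q1, push Y → (q1, ε, Y#)
All input consumed; state q1 ∈ F.

Accept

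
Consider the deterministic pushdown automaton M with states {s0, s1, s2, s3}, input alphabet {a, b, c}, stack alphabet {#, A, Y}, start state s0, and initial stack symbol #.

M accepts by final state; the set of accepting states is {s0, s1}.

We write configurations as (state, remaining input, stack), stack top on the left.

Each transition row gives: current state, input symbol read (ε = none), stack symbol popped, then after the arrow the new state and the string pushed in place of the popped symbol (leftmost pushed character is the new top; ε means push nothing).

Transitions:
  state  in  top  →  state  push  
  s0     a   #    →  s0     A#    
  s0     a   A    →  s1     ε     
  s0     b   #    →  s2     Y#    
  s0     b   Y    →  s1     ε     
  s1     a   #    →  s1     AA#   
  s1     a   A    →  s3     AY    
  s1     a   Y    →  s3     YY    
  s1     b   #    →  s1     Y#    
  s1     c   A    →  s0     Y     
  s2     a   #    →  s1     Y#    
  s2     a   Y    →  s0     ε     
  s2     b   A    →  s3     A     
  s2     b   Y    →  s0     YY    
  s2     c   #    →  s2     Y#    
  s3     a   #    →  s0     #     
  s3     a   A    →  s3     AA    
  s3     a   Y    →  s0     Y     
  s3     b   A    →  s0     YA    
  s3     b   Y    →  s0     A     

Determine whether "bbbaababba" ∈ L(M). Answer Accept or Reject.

(s0, bbbaababba, #)
  read b, top #: go to s2, push Y# → (s2, bbaababba, Y#)
  read b, top Y: go to s0, push YY → (s0, baababba, YY#)
  read b, top Y: go to s1, push ε → (s1, aababba, Y#)
  read a, top Y: go to s3, push YY → (s3, ababba, YY#)
  read a, top Y: go to s0, push Y → (s0, babba, YY#)
  read b, top Y: go to s1, push ε → (s1, abba, Y#)
  read a, top Y: go to s3, push YY → (s3, bba, YY#)
  read b, top Y: go to s0, push A → (s0, ba, AY#)
No transition applies at (s0, ba, AY#); input not fully consumed.

Reject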